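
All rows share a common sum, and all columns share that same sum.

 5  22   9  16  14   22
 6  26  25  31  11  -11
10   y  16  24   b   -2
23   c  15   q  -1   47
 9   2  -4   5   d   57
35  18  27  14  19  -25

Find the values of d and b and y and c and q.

d = 19, b = 26, y = 14, c = 6, q = -2

Rows 1 and 2 both sum to 88, so that's the common total.
Row 5 has 9 + 2 − 4 + 5 + 57 = 69; the blank must be 88 − 69 = 19.
Column 5 has 14 + 11 − 1 + 19 + 19 = 62; the blank must be 88 − 62 = 26.
Row 3 has 10 + 16 + 24 + 26 − 2 = 74; the blank must be 88 − 74 = 14.
Column 2 has 22 + 26 + 14 + 2 + 18 = 82; the blank must be 88 − 82 = 6.
Row 4 has 23 + 6 + 15 − 1 + 47 = 90; the blank must be 88 − 90 = -2.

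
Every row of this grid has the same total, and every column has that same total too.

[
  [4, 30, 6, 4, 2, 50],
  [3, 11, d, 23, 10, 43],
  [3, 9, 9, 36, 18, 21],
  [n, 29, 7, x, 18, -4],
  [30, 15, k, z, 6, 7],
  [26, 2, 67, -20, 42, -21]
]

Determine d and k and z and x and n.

Rows 1 and 3 both sum to 96, so that's the common total.
Row 2 has 3 + 11 + 23 + 10 + 43 = 90; the blank must be 96 − 90 = 6.
Column 3 has 6 + 6 + 9 + 7 + 67 = 95; the blank must be 96 − 95 = 1.
Row 5 has 30 + 15 + 1 + 6 + 7 = 59; the blank must be 96 − 59 = 37.
Column 1 has 4 + 3 + 3 + 30 + 26 = 66; the blank must be 96 − 66 = 30.
Row 4 has 30 + 29 + 7 + 18 − 4 = 80; the blank must be 96 − 80 = 16.

d = 6, k = 1, z = 37, x = 16, n = 30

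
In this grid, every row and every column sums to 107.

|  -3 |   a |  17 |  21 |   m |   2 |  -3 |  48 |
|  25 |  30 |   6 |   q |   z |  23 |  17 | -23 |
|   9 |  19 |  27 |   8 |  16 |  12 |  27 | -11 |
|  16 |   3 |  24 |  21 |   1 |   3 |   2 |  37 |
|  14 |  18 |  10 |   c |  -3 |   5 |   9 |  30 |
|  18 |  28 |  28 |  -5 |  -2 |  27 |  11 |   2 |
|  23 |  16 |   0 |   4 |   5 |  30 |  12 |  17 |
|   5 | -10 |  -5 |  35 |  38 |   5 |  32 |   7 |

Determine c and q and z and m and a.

The known cells in column 2 total 104, leaving 107 − 104 = 3 for the blank.
The known cells in row 1 total 85, leaving 107 − 85 = 22 for the blank.
The known cells in row 5 total 83, leaving 107 − 83 = 24 for the blank.
The known cells in column 5 total 77, leaving 107 − 77 = 30 for the blank.
The known cells in row 2 total 108, leaving 107 − 108 = -1 for the blank.

c = 24, q = -1, z = 30, m = 22, a = 3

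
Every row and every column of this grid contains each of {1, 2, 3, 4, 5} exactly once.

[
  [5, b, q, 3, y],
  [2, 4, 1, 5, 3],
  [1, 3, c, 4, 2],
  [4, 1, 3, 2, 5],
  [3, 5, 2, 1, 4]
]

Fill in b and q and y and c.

b = 2, q = 4, y = 1, c = 5

Cell (1,2): column 2 already has {1, 3, 4, 5} → 2.
For row 1, column 5: column 5 already has {2, 3, 4, 5}; that leaves 1.
At (row 1, col 3): row 1 already has {1, 2, 3, 5}, so the value is 4.
At (row 3, col 3): row 3 already has {1, 2, 3, 4}, so the value is 5.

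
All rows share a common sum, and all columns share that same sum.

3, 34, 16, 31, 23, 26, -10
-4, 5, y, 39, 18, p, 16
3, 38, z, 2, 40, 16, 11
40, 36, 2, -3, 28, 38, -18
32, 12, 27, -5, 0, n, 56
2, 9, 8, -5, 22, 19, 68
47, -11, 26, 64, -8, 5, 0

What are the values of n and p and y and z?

Rows 1 and 4 both sum to 123, so that's the common total.
The known cells in row 5 total 122, leaving 123 − 122 = 1 for the blank.
The known cells in row 3 total 110, leaving 123 − 110 = 13 for the blank.
The known cells in column 3 total 92, leaving 123 − 92 = 31 for the blank.
The known cells in row 2 total 105, leaving 123 − 105 = 18 for the blank.

n = 1, p = 18, y = 31, z = 13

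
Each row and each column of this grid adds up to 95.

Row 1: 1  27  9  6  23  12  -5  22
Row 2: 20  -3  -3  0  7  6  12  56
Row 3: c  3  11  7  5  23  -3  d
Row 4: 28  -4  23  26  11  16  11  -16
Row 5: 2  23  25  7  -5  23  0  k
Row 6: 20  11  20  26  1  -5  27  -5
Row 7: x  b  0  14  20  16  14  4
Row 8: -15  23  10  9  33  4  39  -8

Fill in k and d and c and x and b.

The known cells in column 2 total 80, leaving 95 − 80 = 15 for the blank.
The known cells in row 7 total 83, leaving 95 − 83 = 12 for the blank.
The known cells in column 1 total 68, leaving 95 − 68 = 27 for the blank.
The known cells in row 3 total 73, leaving 95 − 73 = 22 for the blank.
The known cells in row 5 total 75, leaving 95 − 75 = 20 for the blank.

k = 20, d = 22, c = 27, x = 12, b = 15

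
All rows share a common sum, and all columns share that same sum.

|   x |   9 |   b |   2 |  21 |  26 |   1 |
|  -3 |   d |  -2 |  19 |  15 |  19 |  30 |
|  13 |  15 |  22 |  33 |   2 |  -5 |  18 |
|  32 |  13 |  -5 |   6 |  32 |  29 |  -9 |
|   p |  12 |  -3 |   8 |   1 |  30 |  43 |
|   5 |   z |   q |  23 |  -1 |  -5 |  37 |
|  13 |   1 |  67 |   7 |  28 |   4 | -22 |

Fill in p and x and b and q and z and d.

p = 7, x = 31, b = 8, q = 11, z = 28, d = 20

Rows 3 and 4 both sum to 98, so that's the common total.
Row 5 has 12 − 3 + 8 + 1 + 30 + 43 = 91; the blank must be 98 − 91 = 7.
Column 1 has -3 + 13 + 32 + 7 + 5 + 13 = 67; the blank must be 98 − 67 = 31.
Row 2 has -3 − 2 + 19 + 15 + 19 + 30 = 78; the blank must be 98 − 78 = 20.
Column 2 has 9 + 20 + 15 + 13 + 12 + 1 = 70; the blank must be 98 − 70 = 28.
Row 1 has 31 + 9 + 2 + 21 + 26 + 1 = 90; the blank must be 98 − 90 = 8.
Row 6 has 5 + 28 + 23 − 1 − 5 + 37 = 87; the blank must be 98 − 87 = 11.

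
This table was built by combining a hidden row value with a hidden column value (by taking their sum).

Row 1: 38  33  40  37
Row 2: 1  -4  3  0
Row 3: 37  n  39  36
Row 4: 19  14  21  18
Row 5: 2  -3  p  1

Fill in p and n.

p = 4, n = 32

The difference between any two rows is the same in every column — this is an addition table with the headers hidden.
Row 5 minus row 1 is 1 − 37 = -36, so its entry in column 3 is 40 + (-36) = 4.
Row 3 minus row 1 is 36 − 37 = -1, so its entry in column 2 is 33 + (-1) = 32.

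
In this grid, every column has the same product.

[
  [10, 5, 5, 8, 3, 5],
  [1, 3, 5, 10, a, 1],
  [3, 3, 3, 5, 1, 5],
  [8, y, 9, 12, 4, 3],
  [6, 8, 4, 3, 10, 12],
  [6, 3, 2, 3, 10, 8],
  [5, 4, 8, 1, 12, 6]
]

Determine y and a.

Columns 1 and 3 each multiply to 43200, so every column has product 43200.
Column 2: 5×3×3×8×3×4 = 4320, so the missing entry is 43200 ÷ 4320 = 10.
Column 5: 3×1×4×10×10×12 = 14400, so the missing entry is 43200 ÷ 14400 = 3.

y = 10, a = 3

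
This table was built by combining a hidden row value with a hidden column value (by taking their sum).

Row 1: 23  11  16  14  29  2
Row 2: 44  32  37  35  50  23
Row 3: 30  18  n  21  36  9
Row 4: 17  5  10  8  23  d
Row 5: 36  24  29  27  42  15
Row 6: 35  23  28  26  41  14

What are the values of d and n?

d = -4, n = 23

The difference between any two rows is the same in every column — this is an addition table with the headers hidden.
Row 4 minus row 1 is 8 − 14 = -6, so its entry in column 6 is 2 + (-6) = -4.
Row 3 minus row 1 is 21 − 14 = 7, so its entry in column 3 is 16 + 7 = 23.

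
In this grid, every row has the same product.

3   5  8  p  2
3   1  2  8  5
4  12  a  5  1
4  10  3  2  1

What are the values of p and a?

p = 1, a = 1

Rows 2 and 4 each multiply to 240, so every row has product 240.
Row 1: 3×5×8×2 = 240, so the missing entry is 240 ÷ 240 = 1.
Row 3: 4×12×5×1 = 240, so the missing entry is 240 ÷ 240 = 1.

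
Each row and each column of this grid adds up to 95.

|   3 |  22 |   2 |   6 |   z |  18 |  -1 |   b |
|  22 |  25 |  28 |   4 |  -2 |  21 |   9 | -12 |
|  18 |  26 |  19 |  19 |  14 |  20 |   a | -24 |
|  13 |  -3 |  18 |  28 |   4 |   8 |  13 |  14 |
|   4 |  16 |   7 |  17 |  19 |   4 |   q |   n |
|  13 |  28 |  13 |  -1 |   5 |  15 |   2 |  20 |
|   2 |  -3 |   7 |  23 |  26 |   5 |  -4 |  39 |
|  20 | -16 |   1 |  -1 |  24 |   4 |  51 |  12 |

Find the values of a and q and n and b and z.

Column 5: -2 + 14 + 4 + 19 + 5 + 26 + 24 = 90, so its missing entry is 95 − 90 = 5.
Row 1: 3 + 22 + 2 + 6 + 5 + 18 − 1 = 55, so its missing entry is 95 − 55 = 40.
Row 3: 18 + 26 + 19 + 19 + 14 + 20 − 24 = 92, so its missing entry is 95 − 92 = 3.
Column 7: -1 + 9 + 3 + 13 + 2 − 4 + 51 = 73, so its missing entry is 95 − 73 = 22.
Row 5: 4 + 16 + 7 + 17 + 19 + 4 + 22 = 89, so its missing entry is 95 − 89 = 6.

a = 3, q = 22, n = 6, b = 40, z = 5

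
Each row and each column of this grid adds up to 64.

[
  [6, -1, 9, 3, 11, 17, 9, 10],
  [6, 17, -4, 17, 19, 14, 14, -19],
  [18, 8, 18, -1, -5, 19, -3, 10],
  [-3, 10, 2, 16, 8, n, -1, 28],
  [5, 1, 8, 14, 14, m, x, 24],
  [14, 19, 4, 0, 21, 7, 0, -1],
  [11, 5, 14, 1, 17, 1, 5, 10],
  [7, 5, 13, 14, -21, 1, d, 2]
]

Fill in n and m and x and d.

n = 4, m = 1, x = -3, d = 43

Row 8: 7 + 5 + 13 + 14 − 21 + 1 + 2 = 21, so its missing entry is 64 − 21 = 43.
Column 7: 9 + 14 − 3 − 1 + 0 + 5 + 43 = 67, so its missing entry is 64 − 67 = -3.
Row 5: 5 + 1 + 8 + 14 + 14 − 3 + 24 = 63, so its missing entry is 64 − 63 = 1.
Row 4: -3 + 10 + 2 + 16 + 8 − 1 + 28 = 60, so its missing entry is 64 − 60 = 4.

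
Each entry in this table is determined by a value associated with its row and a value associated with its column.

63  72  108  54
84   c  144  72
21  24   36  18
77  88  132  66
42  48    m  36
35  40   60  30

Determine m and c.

m = 72, c = 96

Each row is a constant multiple of every other row — this is a multiplication table with the headers hidden.
Row 5 is 42/63 = 2/3 times row 1, so its entry in column 3 is 108 × 2/3 = 72.
Row 2 is 84/63 = 4/3 times row 1, so its entry in column 2 is 72 × 4/3 = 96.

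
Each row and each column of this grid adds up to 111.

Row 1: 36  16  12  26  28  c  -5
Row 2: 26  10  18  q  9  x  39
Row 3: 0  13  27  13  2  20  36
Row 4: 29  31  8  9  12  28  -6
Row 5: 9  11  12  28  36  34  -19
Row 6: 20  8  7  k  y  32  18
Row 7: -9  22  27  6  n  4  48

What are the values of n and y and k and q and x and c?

Row 7: -9 + 22 + 27 + 6 + 4 + 48 = 98, so its missing entry is 111 − 98 = 13.
Column 5: 28 + 9 + 2 + 12 + 36 + 13 = 100, so its missing entry is 111 − 100 = 11.
Row 1: 36 + 16 + 12 + 26 + 28 − 5 = 113, so its missing entry is 111 − 113 = -2.
Column 6: -2 + 20 + 28 + 34 + 32 + 4 = 116, so its missing entry is 111 − 116 = -5.
Row 6: 20 + 8 + 7 + 11 + 32 + 18 = 96, so its missing entry is 111 − 96 = 15.
Row 2: 26 + 10 + 18 + 9 − 5 + 39 = 97, so its missing entry is 111 − 97 = 14.

n = 13, y = 11, k = 15, q = 14, x = -5, c = -2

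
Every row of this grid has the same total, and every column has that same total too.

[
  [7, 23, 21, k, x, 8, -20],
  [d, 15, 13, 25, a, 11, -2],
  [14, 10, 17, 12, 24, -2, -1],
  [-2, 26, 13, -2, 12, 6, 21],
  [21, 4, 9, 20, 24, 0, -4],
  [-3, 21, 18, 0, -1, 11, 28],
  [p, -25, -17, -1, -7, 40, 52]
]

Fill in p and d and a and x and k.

Rows 3 and 4 both sum to 74, so that's the common total.
Column 4 has 25 + 12 − 2 + 20 + 0 − 1 = 54; the blank must be 74 − 54 = 20.
Row 1 has 7 + 23 + 21 + 20 + 8 − 20 = 59; the blank must be 74 − 59 = 15.
Column 5 has 15 + 24 + 12 + 24 − 1 − 7 = 67; the blank must be 74 − 67 = 7.
Row 7 has -25 − 17 − 1 − 7 + 40 + 52 = 42; the blank must be 74 − 42 = 32.
Row 2 has 15 + 13 + 25 + 7 + 11 − 2 = 69; the blank must be 74 − 69 = 5.

p = 32, d = 5, a = 7, x = 15, k = 20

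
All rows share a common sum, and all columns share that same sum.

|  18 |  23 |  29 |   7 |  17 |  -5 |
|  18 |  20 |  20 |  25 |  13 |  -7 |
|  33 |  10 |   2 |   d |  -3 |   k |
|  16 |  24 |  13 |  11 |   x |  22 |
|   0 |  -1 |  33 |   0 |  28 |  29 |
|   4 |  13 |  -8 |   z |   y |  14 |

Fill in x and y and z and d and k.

Rows 1 and 2 both sum to 89, so that's the common total.
Row 4: 16 + 24 + 13 + 11 + 22 = 86, so its missing entry is 89 − 86 = 3.
Column 5: 17 + 13 − 3 + 3 + 28 = 58, so its missing entry is 89 − 58 = 31.
Row 6: 4 + 13 − 8 + 31 + 14 = 54, so its missing entry is 89 − 54 = 35.
Column 4: 7 + 25 + 11 + 0 + 35 = 78, so its missing entry is 89 − 78 = 11.
Row 3: 33 + 10 + 2 + 11 − 3 = 53, so its missing entry is 89 − 53 = 36.

x = 3, y = 31, z = 35, d = 11, k = 36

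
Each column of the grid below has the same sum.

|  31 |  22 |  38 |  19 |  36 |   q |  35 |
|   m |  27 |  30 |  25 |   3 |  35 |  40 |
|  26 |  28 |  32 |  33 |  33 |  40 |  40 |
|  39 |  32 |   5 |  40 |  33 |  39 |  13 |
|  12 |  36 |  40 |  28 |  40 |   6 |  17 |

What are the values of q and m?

q = 25, m = 37

Column 3 sums to 145 and so does column 7; that's the common total.
In column 6 the known cells total 120, leaving 145 − 120 = 25.
In column 1 the known cells total 108, leaving 145 − 108 = 37.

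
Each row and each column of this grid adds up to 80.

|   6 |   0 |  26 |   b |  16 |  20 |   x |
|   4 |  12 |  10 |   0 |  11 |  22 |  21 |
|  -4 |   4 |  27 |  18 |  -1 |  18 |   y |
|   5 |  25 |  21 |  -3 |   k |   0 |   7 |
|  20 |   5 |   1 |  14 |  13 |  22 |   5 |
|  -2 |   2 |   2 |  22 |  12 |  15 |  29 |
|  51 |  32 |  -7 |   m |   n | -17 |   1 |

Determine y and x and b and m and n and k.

Row 4: 5 + 25 + 21 − 3 + 0 + 7 = 55, so its missing entry is 80 − 55 = 25.
Column 5: 16 + 11 − 1 + 25 + 13 + 12 = 76, so its missing entry is 80 − 76 = 4.
Row 3: -4 + 4 + 27 + 18 − 1 + 18 = 62, so its missing entry is 80 − 62 = 18.
Column 7: 21 + 18 + 7 + 5 + 29 + 1 = 81, so its missing entry is 80 − 81 = -1.
Row 1: 6 + 0 + 26 + 16 + 20 − 1 = 67, so its missing entry is 80 − 67 = 13.
Row 7: 51 + 32 − 7 + 4 − 17 + 1 = 64, so its missing entry is 80 − 64 = 16.

y = 18, x = -1, b = 13, m = 16, n = 4, k = 25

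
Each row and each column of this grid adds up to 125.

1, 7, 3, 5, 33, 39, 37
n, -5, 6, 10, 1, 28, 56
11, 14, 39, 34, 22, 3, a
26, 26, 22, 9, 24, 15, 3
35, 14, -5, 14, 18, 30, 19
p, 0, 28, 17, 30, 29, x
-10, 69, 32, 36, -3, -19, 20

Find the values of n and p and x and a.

n = 29, p = 33, x = -12, a = 2

Row 2 has -5 + 6 + 10 + 1 + 28 + 56 = 96; the blank must be 125 − 96 = 29.
Column 1 has 1 + 29 + 11 + 26 + 35 − 10 = 92; the blank must be 125 − 92 = 33.
Row 6 has 33 + 0 + 28 + 17 + 30 + 29 = 137; the blank must be 125 − 137 = -12.
Row 3 has 11 + 14 + 39 + 34 + 22 + 3 = 123; the blank must be 125 − 123 = 2.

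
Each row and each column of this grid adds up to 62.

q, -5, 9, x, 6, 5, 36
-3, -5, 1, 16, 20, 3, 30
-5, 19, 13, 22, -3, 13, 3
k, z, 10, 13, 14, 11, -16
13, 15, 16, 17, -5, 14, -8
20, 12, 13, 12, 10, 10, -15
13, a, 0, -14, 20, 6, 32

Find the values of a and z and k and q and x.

a = 5, z = 21, k = 9, q = 15, x = -4

Row 7: 13 + 0 − 14 + 20 + 6 + 32 = 57, so its missing entry is 62 − 57 = 5.
Column 2: -5 − 5 + 19 + 15 + 12 + 5 = 41, so its missing entry is 62 − 41 = 21.
Column 4: 16 + 22 + 13 + 17 + 12 − 14 = 66, so its missing entry is 62 − 66 = -4.
Row 1: -5 + 9 − 4 + 6 + 5 + 36 = 47, so its missing entry is 62 − 47 = 15.
Row 4: 21 + 10 + 13 + 14 + 11 − 16 = 53, so its missing entry is 62 − 53 = 9.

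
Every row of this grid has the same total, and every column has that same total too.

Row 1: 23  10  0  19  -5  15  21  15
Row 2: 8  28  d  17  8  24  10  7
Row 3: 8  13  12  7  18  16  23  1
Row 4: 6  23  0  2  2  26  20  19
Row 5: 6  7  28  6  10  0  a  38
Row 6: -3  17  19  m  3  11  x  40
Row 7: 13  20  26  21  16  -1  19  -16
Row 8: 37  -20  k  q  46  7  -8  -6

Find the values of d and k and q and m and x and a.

d = -4, k = 17, q = 25, m = 1, x = 10, a = 3

Rows 1 and 3 both sum to 98, so that's the common total.
Row 2: 8 + 28 + 17 + 8 + 24 + 10 + 7 = 102, so its missing entry is 98 − 102 = -4.
Row 5: 6 + 7 + 28 + 6 + 10 + 0 + 38 = 95, so its missing entry is 98 − 95 = 3.
Column 7: 21 + 10 + 23 + 20 + 3 + 19 − 8 = 88, so its missing entry is 98 − 88 = 10.
Column 3: 0 − 4 + 12 + 0 + 28 + 19 + 26 = 81, so its missing entry is 98 − 81 = 17.
Row 8: 37 − 20 + 17 + 46 + 7 − 8 − 6 = 73, so its missing entry is 98 − 73 = 25.
Row 6: -3 + 17 + 19 + 3 + 11 + 10 + 40 = 97, so its missing entry is 98 − 97 = 1.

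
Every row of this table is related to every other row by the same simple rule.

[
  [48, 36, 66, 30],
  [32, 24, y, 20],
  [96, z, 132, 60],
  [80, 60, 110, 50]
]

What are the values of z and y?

Each row is a constant multiple of every other row — this is a multiplication table with the headers hidden.
Row 3 is 96/48 = 2/1 times row 1, so its entry in column 2 is 36 × 2/1 = 72.
Row 2 is 32/48 = 2/3 times row 1, so its entry in column 3 is 66 × 2/3 = 44.

z = 72, y = 44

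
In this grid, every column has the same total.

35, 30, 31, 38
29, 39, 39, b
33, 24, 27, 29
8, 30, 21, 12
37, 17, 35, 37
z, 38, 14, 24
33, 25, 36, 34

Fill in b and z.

b = 29, z = 28

The complete columns each total 203.
Column 4 is missing 203 − 174 = 29 (since 38 + 29 + 12 + 37 + 24 + 34 = 174).
Column 1 is missing 203 − 175 = 28 (since 35 + 29 + 33 + 8 + 37 + 33 = 175).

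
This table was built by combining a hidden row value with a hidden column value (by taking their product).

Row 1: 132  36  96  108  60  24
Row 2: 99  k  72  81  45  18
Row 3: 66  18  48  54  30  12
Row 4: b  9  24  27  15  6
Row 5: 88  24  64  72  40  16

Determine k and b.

k = 27, b = 33

Each row is a constant multiple of every other row — this is a multiplication table with the headers hidden.
Row 2 is 72/96 = 3/4 times row 1, so its entry in column 2 is 36 × 3/4 = 27.
Row 4 is 24/96 = 1/4 times row 1, so its entry in column 1 is 132 × 1/4 = 33.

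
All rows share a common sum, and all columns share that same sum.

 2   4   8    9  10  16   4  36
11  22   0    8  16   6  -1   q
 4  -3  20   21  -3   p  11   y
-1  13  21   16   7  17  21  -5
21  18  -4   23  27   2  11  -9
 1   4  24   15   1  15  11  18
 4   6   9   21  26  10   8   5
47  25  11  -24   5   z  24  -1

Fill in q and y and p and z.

Rows 1 and 4 both sum to 89, so that's the common total.
The known cells in row 2 total 62, leaving 89 − 62 = 27 for the blank.
The known cells in row 8 total 87, leaving 89 − 87 = 2 for the blank.
The known cells in column 6 total 68, leaving 89 − 68 = 21 for the blank.
The known cells in row 3 total 71, leaving 89 − 71 = 18 for the blank.

q = 27, y = 18, p = 21, z = 2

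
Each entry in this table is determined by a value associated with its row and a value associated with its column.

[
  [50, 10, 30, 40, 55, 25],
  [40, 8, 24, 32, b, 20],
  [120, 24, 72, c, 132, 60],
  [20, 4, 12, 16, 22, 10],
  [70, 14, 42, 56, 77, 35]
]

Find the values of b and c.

Each row is a constant multiple of every other row — this is a multiplication table with the headers hidden.
Row 2 is 24/30 = 4/5 times row 1, so its entry in column 5 is 55 × 4/5 = 44.
Row 3 is 72/30 = 12/5 times row 1, so its entry in column 4 is 40 × 12/5 = 96.

b = 44, c = 96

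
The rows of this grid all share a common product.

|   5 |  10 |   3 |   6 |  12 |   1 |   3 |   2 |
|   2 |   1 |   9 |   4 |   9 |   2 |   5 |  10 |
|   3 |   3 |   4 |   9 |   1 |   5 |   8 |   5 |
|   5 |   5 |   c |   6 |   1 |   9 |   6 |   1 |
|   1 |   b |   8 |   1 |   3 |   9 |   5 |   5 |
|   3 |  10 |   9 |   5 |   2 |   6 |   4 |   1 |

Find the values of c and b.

Rows 1 and 2 each multiply to 64800, so every row has product 64800.
Row 4: 5×5×6×1×9×6×1 = 8100, so the missing entry is 64800 ÷ 8100 = 8.
Row 5: 1×8×1×3×9×5×5 = 5400, so the missing entry is 64800 ÷ 5400 = 12.

c = 8, b = 12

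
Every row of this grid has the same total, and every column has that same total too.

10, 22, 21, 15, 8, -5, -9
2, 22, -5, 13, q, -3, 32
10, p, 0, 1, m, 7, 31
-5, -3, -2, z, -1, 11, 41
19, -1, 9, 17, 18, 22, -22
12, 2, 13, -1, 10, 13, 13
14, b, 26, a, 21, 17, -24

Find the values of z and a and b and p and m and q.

Rows 1 and 5 both sum to 62, so that's the common total.
The known cells in row 2 total 61, leaving 62 − 61 = 1 for the blank.
The known cells in column 5 total 57, leaving 62 − 57 = 5 for the blank.
The known cells in row 3 total 54, leaving 62 − 54 = 8 for the blank.
The known cells in column 2 total 50, leaving 62 − 50 = 12 for the blank.
The known cells in row 4 total 41, leaving 62 − 41 = 21 for the blank.
The known cells in row 7 total 66, leaving 62 − 66 = -4 for the blank.

z = 21, a = -4, b = 12, p = 8, m = 5, q = 1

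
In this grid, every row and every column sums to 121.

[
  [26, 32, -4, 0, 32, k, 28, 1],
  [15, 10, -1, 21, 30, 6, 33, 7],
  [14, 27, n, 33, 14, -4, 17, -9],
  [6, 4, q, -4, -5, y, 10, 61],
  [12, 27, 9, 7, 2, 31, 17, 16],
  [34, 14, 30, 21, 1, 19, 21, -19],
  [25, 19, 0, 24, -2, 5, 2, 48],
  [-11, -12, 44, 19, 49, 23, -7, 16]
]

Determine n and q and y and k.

n = 29, q = 14, y = 35, k = 6

Row 1 has 26 + 32 − 4 + 0 + 32 + 28 + 1 = 115; the blank must be 121 − 115 = 6.
Column 6 has 6 + 6 − 4 + 31 + 19 + 5 + 23 = 86; the blank must be 121 − 86 = 35.
Row 4 has 6 + 4 − 4 − 5 + 35 + 10 + 61 = 107; the blank must be 121 − 107 = 14.
Row 3 has 14 + 27 + 33 + 14 − 4 + 17 − 9 = 92; the blank must be 121 − 92 = 29.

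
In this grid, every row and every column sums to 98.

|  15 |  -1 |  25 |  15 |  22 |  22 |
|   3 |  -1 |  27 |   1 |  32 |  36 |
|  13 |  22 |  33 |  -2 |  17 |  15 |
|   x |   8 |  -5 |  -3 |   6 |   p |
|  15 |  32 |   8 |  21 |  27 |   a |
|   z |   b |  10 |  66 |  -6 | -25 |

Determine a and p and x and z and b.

Column 2: -1 − 1 + 22 + 8 + 32 = 60, so its missing entry is 98 − 60 = 38.
Row 5: 15 + 32 + 8 + 21 + 27 = 103, so its missing entry is 98 − 103 = -5.
Row 6: 38 + 10 + 66 − 6 − 25 = 83, so its missing entry is 98 − 83 = 15.
Column 1: 15 + 3 + 13 + 15 + 15 = 61, so its missing entry is 98 − 61 = 37.
Row 4: 37 + 8 − 5 − 3 + 6 = 43, so its missing entry is 98 − 43 = 55.

a = -5, p = 55, x = 37, z = 15, b = 38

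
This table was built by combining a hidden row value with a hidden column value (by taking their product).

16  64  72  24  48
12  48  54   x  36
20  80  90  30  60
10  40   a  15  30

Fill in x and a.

Each row is a constant multiple of every other row — this is a multiplication table with the headers hidden.
Row 2 is 12/16 = 3/4 times row 1, so its entry in column 4 is 24 × 3/4 = 18.
Row 4 is 10/16 = 5/8 times row 1, so its entry in column 3 is 72 × 5/8 = 45.

x = 18, a = 45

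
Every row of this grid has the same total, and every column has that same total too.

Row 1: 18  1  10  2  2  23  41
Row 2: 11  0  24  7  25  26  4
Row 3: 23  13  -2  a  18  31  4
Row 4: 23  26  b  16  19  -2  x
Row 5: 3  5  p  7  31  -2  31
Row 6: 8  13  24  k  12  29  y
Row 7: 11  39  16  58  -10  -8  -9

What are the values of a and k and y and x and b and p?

Rows 1 and 2 both sum to 97, so that's the common total.
Row 5: 3 + 5 + 7 + 31 − 2 + 31 = 75, so its missing entry is 97 − 75 = 22.
Row 3: 23 + 13 − 2 + 18 + 31 + 4 = 87, so its missing entry is 97 − 87 = 10.
Column 4: 2 + 7 + 10 + 16 + 7 + 58 = 100, so its missing entry is 97 − 100 = -3.
Row 6: 8 + 13 + 24 − 3 + 12 + 29 = 83, so its missing entry is 97 − 83 = 14.
Column 7: 41 + 4 + 4 + 31 + 14 − 9 = 85, so its missing entry is 97 − 85 = 12.
Row 4: 23 + 26 + 16 + 19 − 2 + 12 = 94, so its missing entry is 97 − 94 = 3.

a = 10, k = -3, y = 14, x = 12, b = 3, p = 22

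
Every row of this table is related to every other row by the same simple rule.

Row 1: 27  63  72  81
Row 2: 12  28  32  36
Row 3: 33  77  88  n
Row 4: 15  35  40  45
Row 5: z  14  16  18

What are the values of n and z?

n = 99, z = 6

Each row is a constant multiple of every other row — this is a multiplication table with the headers hidden.
Row 3 is 88/72 = 11/9 times row 1, so its entry in column 4 is 81 × 11/9 = 99.
Row 5 is 16/72 = 2/9 times row 1, so its entry in column 1 is 27 × 2/9 = 6.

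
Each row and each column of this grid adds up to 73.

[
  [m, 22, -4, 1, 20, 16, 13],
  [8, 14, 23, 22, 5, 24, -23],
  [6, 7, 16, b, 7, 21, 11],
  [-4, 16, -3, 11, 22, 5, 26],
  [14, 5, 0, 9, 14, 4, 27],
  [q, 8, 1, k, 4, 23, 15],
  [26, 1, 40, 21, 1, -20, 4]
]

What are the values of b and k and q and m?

b = 5, k = 4, q = 18, m = 5

The known cells in row 3 total 68, leaving 73 − 68 = 5 for the blank.
The known cells in column 4 total 69, leaving 73 − 69 = 4 for the blank.
The known cells in row 6 total 55, leaving 73 − 55 = 18 for the blank.
The known cells in row 1 total 68, leaving 73 − 68 = 5 for the blank.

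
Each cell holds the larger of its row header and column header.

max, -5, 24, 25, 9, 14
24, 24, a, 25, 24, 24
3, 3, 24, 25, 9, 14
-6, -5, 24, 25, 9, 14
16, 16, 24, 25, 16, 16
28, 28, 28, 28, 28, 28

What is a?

24

max(24, 24) = 24.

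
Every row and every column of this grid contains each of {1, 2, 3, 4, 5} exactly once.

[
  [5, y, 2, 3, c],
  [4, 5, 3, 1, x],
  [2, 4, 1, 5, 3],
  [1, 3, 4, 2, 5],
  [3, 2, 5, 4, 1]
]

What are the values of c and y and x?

At (row 1, col 2): column 2 already has {2, 3, 4, 5}, so the value is 1.
For row 1, column 5: row 1 already has {1, 2, 3, 5}; that leaves 4.
For row 2, column 5: row 2 already has {1, 3, 4, 5}; that leaves 2.

c = 4, y = 1, x = 2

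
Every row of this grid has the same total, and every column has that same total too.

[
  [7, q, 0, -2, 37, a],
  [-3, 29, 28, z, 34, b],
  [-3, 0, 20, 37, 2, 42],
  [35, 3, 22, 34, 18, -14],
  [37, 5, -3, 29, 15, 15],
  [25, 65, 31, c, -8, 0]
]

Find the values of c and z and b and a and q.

c = -15, z = 15, b = -5, a = 60, q = -4

Rows 3 and 4 both sum to 98, so that's the common total.
Column 2: 29 + 0 + 3 + 5 + 65 = 102, so its missing entry is 98 − 102 = -4.
Row 1: 7 − 4 + 0 − 2 + 37 = 38, so its missing entry is 98 − 38 = 60.
Column 6: 60 + 42 − 14 + 15 + 0 = 103, so its missing entry is 98 − 103 = -5.
Row 6: 25 + 65 + 31 − 8 + 0 = 113, so its missing entry is 98 − 113 = -15.
Row 2: -3 + 29 + 28 + 34 − 5 = 83, so its missing entry is 98 − 83 = 15.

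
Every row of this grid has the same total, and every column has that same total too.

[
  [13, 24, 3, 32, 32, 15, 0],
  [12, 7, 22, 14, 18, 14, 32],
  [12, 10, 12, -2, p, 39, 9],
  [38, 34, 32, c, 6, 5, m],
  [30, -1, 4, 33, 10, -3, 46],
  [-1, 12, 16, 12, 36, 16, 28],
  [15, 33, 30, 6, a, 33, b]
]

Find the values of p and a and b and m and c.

Rows 1 and 2 both sum to 119, so that's the common total.
Row 3 has 12 + 10 + 12 − 2 + 39 + 9 = 80; the blank must be 119 − 80 = 39.
Column 5 has 32 + 18 + 39 + 6 + 10 + 36 = 141; the blank must be 119 − 141 = -22.
Column 4 has 32 + 14 − 2 + 33 + 12 + 6 = 95; the blank must be 119 − 95 = 24.
Row 4 has 38 + 34 + 32 + 24 + 6 + 5 = 139; the blank must be 119 − 139 = -20.
Row 7 has 15 + 33 + 30 + 6 − 22 + 33 = 95; the blank must be 119 − 95 = 24.

p = 39, a = -22, b = 24, m = -20, c = 24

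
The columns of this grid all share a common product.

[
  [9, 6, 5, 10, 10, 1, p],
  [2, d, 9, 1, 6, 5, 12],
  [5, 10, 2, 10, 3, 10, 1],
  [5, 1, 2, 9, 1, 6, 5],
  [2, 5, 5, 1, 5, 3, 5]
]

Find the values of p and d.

p = 3, d = 3

Columns 3 and 5 each multiply to 900, so every column has product 900.
Column 7: 12×1×5×5 = 300, so the missing entry is 900 ÷ 300 = 3.
Column 2: 6×10×1×5 = 300, so the missing entry is 900 ÷ 300 = 3.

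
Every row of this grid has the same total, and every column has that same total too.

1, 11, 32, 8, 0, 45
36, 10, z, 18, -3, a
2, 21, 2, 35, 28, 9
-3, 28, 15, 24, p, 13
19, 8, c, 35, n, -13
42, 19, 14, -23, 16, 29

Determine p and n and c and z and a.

Rows 1 and 3 both sum to 97, so that's the common total.
Row 4 has -3 + 28 + 15 + 24 + 13 = 77; the blank must be 97 − 77 = 20.
Column 5 has 0 − 3 + 28 + 20 + 16 = 61; the blank must be 97 − 61 = 36.
Column 6 has 45 + 9 + 13 − 13 + 29 = 83; the blank must be 97 − 83 = 14.
Row 2 has 36 + 10 + 18 − 3 + 14 = 75; the blank must be 97 − 75 = 22.
Row 5 has 19 + 8 + 35 + 36 − 13 = 85; the blank must be 97 − 85 = 12.

p = 20, n = 36, c = 12, z = 22, a = 14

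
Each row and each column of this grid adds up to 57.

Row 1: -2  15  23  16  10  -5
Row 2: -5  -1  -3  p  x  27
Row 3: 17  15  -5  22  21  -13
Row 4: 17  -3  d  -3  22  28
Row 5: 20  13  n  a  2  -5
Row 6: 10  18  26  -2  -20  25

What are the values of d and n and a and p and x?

d = -4, n = 20, a = 7, p = 17, x = 22

The known cells in column 5 total 35, leaving 57 − 35 = 22 for the blank.
The known cells in row 4 total 61, leaving 57 − 61 = -4 for the blank.
The known cells in column 3 total 37, leaving 57 − 37 = 20 for the blank.
The known cells in row 5 total 50, leaving 57 − 50 = 7 for the blank.
The known cells in row 2 total 40, leaving 57 − 40 = 17 for the blank.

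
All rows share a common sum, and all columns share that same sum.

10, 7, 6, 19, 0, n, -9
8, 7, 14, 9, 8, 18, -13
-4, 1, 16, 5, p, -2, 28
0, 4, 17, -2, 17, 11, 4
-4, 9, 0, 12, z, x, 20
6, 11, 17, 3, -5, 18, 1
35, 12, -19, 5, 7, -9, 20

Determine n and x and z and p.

Rows 2 and 4 both sum to 51, so that's the common total.
Row 3 has -4 + 1 + 16 + 5 − 2 + 28 = 44; the blank must be 51 − 44 = 7.
Column 5 has 0 + 8 + 7 + 17 − 5 + 7 = 34; the blank must be 51 − 34 = 17.
Row 5 has -4 + 9 + 0 + 12 + 17 + 20 = 54; the blank must be 51 − 54 = -3.
Row 1 has 10 + 7 + 6 + 19 + 0 − 9 = 33; the blank must be 51 − 33 = 18.

n = 18, x = -3, z = 17, p = 7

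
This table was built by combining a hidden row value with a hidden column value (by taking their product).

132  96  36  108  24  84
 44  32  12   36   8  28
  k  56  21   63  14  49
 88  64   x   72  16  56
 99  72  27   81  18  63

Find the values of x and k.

x = 24, k = 77

Each row is a constant multiple of every other row — this is a multiplication table with the headers hidden.
Row 4 is 72/108 = 2/3 times row 1, so its entry in column 3 is 36 × 2/3 = 24.
Row 3 is 63/108 = 7/12 times row 1, so its entry in column 1 is 132 × 7/12 = 77.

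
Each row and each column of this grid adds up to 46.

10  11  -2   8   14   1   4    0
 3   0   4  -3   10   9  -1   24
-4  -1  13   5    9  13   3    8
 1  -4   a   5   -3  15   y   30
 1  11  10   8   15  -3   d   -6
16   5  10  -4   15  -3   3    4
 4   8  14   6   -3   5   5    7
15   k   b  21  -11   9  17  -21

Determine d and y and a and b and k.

Column 2: 11 + 0 − 1 − 4 + 11 + 5 + 8 = 30, so its missing entry is 46 − 30 = 16.
Row 5: 1 + 11 + 10 + 8 + 15 − 3 − 6 = 36, so its missing entry is 46 − 36 = 10.
Row 8: 15 + 16 + 21 − 11 + 9 + 17 − 21 = 46, so its missing entry is 46 − 46 = 0.
Column 7: 4 − 1 + 3 + 10 + 3 + 5 + 17 = 41, so its missing entry is 46 − 41 = 5.
Row 4: 1 − 4 + 5 − 3 + 15 + 5 + 30 = 49, so its missing entry is 46 − 49 = -3.

d = 10, y = 5, a = -3, b = 0, k = 16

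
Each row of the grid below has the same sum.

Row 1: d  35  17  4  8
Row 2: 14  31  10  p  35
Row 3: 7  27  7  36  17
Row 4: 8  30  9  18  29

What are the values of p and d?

p = 4, d = 30

The complete rows each total 94.
Row 2 is missing 94 − 90 = 4 (since 14 + 31 + 10 + 35 = 90).
Row 1 is missing 94 − 64 = 30 (since 35 + 17 + 4 + 8 = 64).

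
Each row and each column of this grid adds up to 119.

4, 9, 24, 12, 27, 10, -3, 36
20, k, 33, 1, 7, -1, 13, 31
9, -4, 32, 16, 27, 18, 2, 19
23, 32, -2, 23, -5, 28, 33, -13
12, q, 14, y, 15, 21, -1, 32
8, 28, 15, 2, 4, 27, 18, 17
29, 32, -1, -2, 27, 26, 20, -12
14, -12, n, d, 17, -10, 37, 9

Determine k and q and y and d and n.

Row 2 has 20 + 33 + 1 + 7 − 1 + 13 + 31 = 104; the blank must be 119 − 104 = 15.
Column 3 has 24 + 33 + 32 − 2 + 14 + 15 − 1 = 115; the blank must be 119 − 115 = 4.
Row 8 has 14 − 12 + 4 + 17 − 10 + 37 + 9 = 59; the blank must be 119 − 59 = 60.
Column 4 has 12 + 1 + 16 + 23 + 2 − 2 + 60 = 112; the blank must be 119 − 112 = 7.
Row 5 has 12 + 14 + 7 + 15 + 21 − 1 + 32 = 100; the blank must be 119 − 100 = 19.

k = 15, q = 19, y = 7, d = 60, n = 4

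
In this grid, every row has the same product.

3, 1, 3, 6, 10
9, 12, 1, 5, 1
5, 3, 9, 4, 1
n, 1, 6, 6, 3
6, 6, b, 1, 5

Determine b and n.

Rows 1 and 2 each multiply to 540, so every row has product 540.
Row 5: 6×6×1×5 = 180, so the missing entry is 540 ÷ 180 = 3.
Row 4: 1×6×6×3 = 108, so the missing entry is 540 ÷ 108 = 5.

b = 3, n = 5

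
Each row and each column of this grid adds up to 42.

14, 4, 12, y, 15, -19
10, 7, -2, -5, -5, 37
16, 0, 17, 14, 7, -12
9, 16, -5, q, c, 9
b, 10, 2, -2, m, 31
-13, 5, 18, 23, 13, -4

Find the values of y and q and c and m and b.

y = 16, q = -4, c = 17, m = -5, b = 6

The known cells in column 1 total 36, leaving 42 − 36 = 6 for the blank.
The known cells in row 5 total 47, leaving 42 − 47 = -5 for the blank.
The known cells in column 5 total 25, leaving 42 − 25 = 17 for the blank.
The known cells in row 1 total 26, leaving 42 − 26 = 16 for the blank.
The known cells in row 4 total 46, leaving 42 − 46 = -4 for the blank.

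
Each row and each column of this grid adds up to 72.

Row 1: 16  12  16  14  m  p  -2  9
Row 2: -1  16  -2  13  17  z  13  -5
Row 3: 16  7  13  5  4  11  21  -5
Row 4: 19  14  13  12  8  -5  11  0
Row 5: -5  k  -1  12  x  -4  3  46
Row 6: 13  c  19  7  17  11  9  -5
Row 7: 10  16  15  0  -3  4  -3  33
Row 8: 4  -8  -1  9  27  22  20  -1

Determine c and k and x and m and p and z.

Row 2: -1 + 16 − 2 + 13 + 17 + 13 − 5 = 51, so its missing entry is 72 − 51 = 21.
Row 6: 13 + 19 + 7 + 17 + 11 + 9 − 5 = 71, so its missing entry is 72 − 71 = 1.
Column 6: 21 + 11 − 5 − 4 + 11 + 4 + 22 = 60, so its missing entry is 72 − 60 = 12.
Row 1: 16 + 12 + 16 + 14 + 12 − 2 + 9 = 77, so its missing entry is 72 − 77 = -5.
Column 5: -5 + 17 + 4 + 8 + 17 − 3 + 27 = 65, so its missing entry is 72 − 65 = 7.
Row 5: -5 − 1 + 12 + 7 − 4 + 3 + 46 = 58, so its missing entry is 72 − 58 = 14.

c = 1, k = 14, x = 7, m = -5, p = 12, z = 21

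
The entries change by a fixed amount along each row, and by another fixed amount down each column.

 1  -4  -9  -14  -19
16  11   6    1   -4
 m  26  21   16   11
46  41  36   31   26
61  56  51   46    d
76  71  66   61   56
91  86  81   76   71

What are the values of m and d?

m = 31, d = 41

Along each row the entries change by -5 per step; down each column they change by 15.
Row 3: from 26 at column 2, stepping by -5 to column 1 gives 31.
Row 5: from 61 at column 1, stepping by -5 to column 5 gives 41.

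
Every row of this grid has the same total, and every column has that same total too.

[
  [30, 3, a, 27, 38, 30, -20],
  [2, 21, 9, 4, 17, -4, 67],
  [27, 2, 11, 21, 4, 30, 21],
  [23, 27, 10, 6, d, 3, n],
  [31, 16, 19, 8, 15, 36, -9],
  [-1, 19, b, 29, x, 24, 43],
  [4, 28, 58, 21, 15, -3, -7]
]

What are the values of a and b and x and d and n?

a = 8, b = 1, x = 1, d = 26, n = 21

Rows 2 and 3 both sum to 116, so that's the common total.
Row 1 has 30 + 3 + 27 + 38 + 30 − 20 = 108; the blank must be 116 − 108 = 8.
Column 7 has -20 + 67 + 21 − 9 + 43 − 7 = 95; the blank must be 116 − 95 = 21.
Row 4 has 23 + 27 + 10 + 6 + 3 + 21 = 90; the blank must be 116 − 90 = 26.
Column 5 has 38 + 17 + 4 + 26 + 15 + 15 = 115; the blank must be 116 − 115 = 1.
Row 6 has -1 + 19 + 29 + 1 + 24 + 43 = 115; the blank must be 116 − 115 = 1.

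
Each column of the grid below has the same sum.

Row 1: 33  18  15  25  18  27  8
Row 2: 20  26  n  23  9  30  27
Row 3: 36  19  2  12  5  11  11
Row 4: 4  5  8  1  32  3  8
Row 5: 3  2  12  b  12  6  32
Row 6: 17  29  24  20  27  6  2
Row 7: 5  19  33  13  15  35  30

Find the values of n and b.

The complete columns each total 118.
Column 3 is missing 118 − 94 = 24 (since 15 + 2 + 8 + 12 + 24 + 33 = 94).
Column 4 is missing 118 − 94 = 24 (since 25 + 23 + 12 + 1 + 20 + 13 = 94).

n = 24, b = 24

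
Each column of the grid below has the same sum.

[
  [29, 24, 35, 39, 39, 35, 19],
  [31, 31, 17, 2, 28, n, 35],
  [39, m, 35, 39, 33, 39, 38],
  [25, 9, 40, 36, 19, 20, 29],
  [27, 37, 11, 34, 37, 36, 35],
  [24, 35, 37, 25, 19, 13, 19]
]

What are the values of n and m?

n = 32, m = 39

Columns 5 and 7 both add up to 175, so every column sums to 175.
Column 6: 35 + 39 + 20 + 36 + 13 = 143, so the missing entry is 175 − 143 = 32.
Column 2: 24 + 31 + 9 + 37 + 35 = 136, so the missing entry is 175 − 136 = 39.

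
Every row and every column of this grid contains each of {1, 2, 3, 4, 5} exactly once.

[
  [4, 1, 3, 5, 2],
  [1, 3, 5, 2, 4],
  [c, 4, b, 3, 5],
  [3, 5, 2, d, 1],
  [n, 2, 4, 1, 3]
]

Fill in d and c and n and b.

d = 4, c = 2, n = 5, b = 1

Cell (5,1): row 5 already has {1, 2, 3, 4} → 5.
At (row 4, col 4): row 4 already has {1, 2, 3, 5}, so the value is 4.
At (row 3, col 1): column 1 already has {1, 3, 4, 5}, so the value is 2.
For row 3, column 3: row 3 already has {2, 3, 4, 5}; that leaves 1.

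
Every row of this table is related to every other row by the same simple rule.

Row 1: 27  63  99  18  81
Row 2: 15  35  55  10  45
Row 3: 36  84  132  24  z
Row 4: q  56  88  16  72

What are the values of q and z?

Each row is a constant multiple of every other row — this is a multiplication table with the headers hidden.
Row 4 is 16/18 = 8/9 times row 1, so its entry in column 1 is 27 × 8/9 = 24.
Row 3 is 24/18 = 4/3 times row 1, so its entry in column 5 is 81 × 4/3 = 108.

q = 24, z = 108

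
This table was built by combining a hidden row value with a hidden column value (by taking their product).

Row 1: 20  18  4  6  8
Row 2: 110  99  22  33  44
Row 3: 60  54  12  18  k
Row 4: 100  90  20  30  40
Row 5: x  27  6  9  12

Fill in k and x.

Each row is a constant multiple of every other row — this is a multiplication table with the headers hidden.
Row 3 is 12/4 = 3/1 times row 1, so its entry in column 5 is 8 × 3/1 = 24.
Row 5 is 6/4 = 3/2 times row 1, so its entry in column 1 is 20 × 3/2 = 30.

k = 24, x = 30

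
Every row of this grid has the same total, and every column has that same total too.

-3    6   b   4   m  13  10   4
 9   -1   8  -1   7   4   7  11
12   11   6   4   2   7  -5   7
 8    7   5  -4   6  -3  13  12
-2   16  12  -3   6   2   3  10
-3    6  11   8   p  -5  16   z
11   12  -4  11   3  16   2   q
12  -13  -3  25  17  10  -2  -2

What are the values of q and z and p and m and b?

q = -7, z = 9, p = 2, m = 1, b = 9

Rows 2 and 3 both sum to 44, so that's the common total.
Row 7 has 11 + 12 − 4 + 11 + 3 + 16 + 2 = 51; the blank must be 44 − 51 = -7.
Column 8 has 4 + 11 + 7 + 12 + 10 − 7 − 2 = 35; the blank must be 44 − 35 = 9.
Row 6 has -3 + 6 + 11 + 8 − 5 + 16 + 9 = 42; the blank must be 44 − 42 = 2.
Column 5 has 7 + 2 + 6 + 6 + 2 + 3 + 17 = 43; the blank must be 44 − 43 = 1.
Row 1 has -3 + 6 + 4 + 1 + 13 + 10 + 4 = 35; the blank must be 44 − 35 = 9.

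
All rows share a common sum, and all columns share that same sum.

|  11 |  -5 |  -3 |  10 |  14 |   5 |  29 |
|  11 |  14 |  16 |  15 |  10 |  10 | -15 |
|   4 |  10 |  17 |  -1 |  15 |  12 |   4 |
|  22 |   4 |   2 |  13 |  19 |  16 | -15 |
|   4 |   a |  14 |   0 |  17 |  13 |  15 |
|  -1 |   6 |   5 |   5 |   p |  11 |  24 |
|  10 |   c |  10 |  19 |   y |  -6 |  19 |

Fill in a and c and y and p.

Rows 1 and 2 both sum to 61, so that's the common total.
Row 6 has -1 + 6 + 5 + 5 + 11 + 24 = 50; the blank must be 61 − 50 = 11.
Row 5 has 4 + 14 + 0 + 17 + 13 + 15 = 63; the blank must be 61 − 63 = -2.
Column 2 has -5 + 14 + 10 + 4 − 2 + 6 = 27; the blank must be 61 − 27 = 34.
Row 7 has 10 + 34 + 10 + 19 − 6 + 19 = 86; the blank must be 61 − 86 = -25.

a = -2, c = 34, y = -25, p = 11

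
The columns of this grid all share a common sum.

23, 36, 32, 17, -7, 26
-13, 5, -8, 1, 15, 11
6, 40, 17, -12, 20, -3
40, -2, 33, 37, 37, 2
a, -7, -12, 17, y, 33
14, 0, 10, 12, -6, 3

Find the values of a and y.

The complete columns each total 72.
Column 1 is missing 72 − 70 = 2 (since 23 − 13 + 6 + 40 + 14 = 70).
Column 5 is missing 72 − 59 = 13 (since -7 + 15 + 20 + 37 − 6 = 59).

a = 2, y = 13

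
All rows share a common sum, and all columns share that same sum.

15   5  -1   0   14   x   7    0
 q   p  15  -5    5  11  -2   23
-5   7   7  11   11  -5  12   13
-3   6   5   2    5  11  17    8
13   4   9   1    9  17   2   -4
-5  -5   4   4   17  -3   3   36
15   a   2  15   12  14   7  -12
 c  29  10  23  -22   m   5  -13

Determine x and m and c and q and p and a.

Rows 3 and 4 both sum to 51, so that's the common total.
The known cells in row 7 total 53, leaving 51 − 53 = -2 for the blank.
The known cells in column 2 total 44, leaving 51 − 44 = 7 for the blank.
The known cells in row 1 total 40, leaving 51 − 40 = 11 for the blank.
The known cells in row 2 total 54, leaving 51 − 54 = -3 for the blank.
The known cells in column 1 total 27, leaving 51 − 27 = 24 for the blank.
The known cells in row 8 total 56, leaving 51 − 56 = -5 for the blank.

x = 11, m = -5, c = 24, q = -3, p = 7, a = -2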